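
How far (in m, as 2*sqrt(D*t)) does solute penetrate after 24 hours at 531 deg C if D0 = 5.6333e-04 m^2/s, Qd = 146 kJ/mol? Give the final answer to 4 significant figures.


Step 1: D = D0 * exp(-Qd/(R*T))
T = 804.15 K
D = 5.6333e-04 * exp(-146e3 / (8.314 * 804.15)) = 1.8484e-13 m^2/s
Step 2: L = 2*sqrt(D*t)
t = 24 h = 86400 s
L = 2*sqrt(1.8484e-13 * 86400) = 2.527e-04 m


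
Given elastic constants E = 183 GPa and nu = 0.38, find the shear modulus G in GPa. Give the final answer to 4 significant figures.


G = E / (2*(1+nu))
G = 183 / (2*(1+0.38))
G = 66.3 GPa


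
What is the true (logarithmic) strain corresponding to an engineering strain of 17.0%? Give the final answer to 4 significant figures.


epsilon_true = ln(1 + epsilon_eng)
epsilon_true = ln(1 + 0.17)
epsilon_true = 0.157


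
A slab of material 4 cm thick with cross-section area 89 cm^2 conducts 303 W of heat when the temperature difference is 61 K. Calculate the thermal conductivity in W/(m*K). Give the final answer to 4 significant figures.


k = Q*L / (A*dT)
L = 0.04 m, A = 8.9e-03 m^2
k = 303 * 0.04 / (8.9e-03 * 61)
k = 22.32 W/(m*K)


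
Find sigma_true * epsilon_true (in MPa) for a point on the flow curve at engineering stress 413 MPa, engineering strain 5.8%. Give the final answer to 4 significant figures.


sigma_true = sigma_eng * (1 + epsilon_eng)
sigma_true = 413 * (1 + 0.058) = 436.954 MPa
epsilon_true = ln(1 + epsilon_eng)
epsilon_true = ln(1 + 0.058) = 0.0563803
sigma_true * epsilon_true = 436.954 * 0.0563803 = 24.64 MPa


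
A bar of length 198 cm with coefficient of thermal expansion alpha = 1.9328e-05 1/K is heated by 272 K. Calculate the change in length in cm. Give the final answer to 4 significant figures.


dL = L0 * alpha * dT
dL = 198 * 1.9328e-05 * 272
dL = 1.041 cm


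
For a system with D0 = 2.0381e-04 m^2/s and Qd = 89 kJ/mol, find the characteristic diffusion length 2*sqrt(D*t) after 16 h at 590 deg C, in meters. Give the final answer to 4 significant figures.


Step 1: D = D0 * exp(-Qd/(R*T))
T = 863.15 K
D = 2.0381e-04 * exp(-89e3 / (8.314 * 863.15)) = 8.37685e-10 m^2/s
Step 2: L = 2*sqrt(D*t)
t = 16 h = 57600 s
L = 2*sqrt(8.37685e-10 * 57600) = 0.01389 m


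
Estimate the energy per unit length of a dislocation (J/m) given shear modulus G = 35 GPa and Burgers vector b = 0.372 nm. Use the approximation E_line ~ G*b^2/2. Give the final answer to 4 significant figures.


E = G*b^2/2
b = 0.372 nm = 3.72e-10 m
G = 35 GPa = 3.5e+10 Pa
E = 0.5 * 3.5e+10 * (3.72e-10)^2
E = 2.422e-09 J/m


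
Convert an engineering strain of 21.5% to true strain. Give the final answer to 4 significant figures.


epsilon_true = ln(1 + epsilon_eng)
epsilon_true = ln(1 + 0.215)
epsilon_true = 0.1947


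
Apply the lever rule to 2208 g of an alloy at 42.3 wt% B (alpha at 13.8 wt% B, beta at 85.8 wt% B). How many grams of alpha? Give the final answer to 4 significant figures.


f_alpha = (C_beta - C0) / (C_beta - C_alpha)
f_alpha = (85.8 - 42.3) / (85.8 - 13.8) = 0.604167
m_alpha = f_alpha * m_total = 0.604167 * 2208 = 1334 g


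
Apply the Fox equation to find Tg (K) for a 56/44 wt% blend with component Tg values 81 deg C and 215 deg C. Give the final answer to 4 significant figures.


1/Tg = w1/Tg1 + w2/Tg2 (in Kelvin)
Tg1 = 354.15 K, Tg2 = 488.15 K
1/Tg = 0.56/354.15 + 0.44/488.15
Tg = 402.8 K


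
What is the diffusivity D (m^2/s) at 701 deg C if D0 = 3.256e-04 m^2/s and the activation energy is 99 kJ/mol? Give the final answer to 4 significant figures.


D = D0 * exp(-Qd / (R*T))
T = 974.15 K
D = 3.256e-04 * exp(-99e3 / (8.314 * 974.15))
D = 1.6e-09 m^2/s


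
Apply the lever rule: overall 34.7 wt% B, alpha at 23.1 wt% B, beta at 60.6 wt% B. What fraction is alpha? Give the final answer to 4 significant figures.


f_alpha = (C_beta - C0) / (C_beta - C_alpha)
f_alpha = (60.6 - 34.7) / (60.6 - 23.1)
f_alpha = 0.6907


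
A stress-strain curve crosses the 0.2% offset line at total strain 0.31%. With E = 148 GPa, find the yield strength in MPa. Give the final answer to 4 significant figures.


Offset strain = 0.002
Elastic strain at yield = total_strain - offset = 3.1e-03 - 0.002 = 1.1e-03
sigma_y = E * elastic_strain = 148000 * 1.1e-03
sigma_y = 162.8 MPa


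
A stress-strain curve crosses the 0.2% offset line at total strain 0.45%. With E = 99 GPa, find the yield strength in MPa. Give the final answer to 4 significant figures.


Offset strain = 0.002
Elastic strain at yield = total_strain - offset = 4.5e-03 - 0.002 = 2.5e-03
sigma_y = E * elastic_strain = 99000 * 2.5e-03
sigma_y = 247.5 MPa


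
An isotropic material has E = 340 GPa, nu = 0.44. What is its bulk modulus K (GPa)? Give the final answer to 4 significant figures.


K = E / (3*(1-2*nu))
K = 340 / (3*(1-2*0.44))
K = 944.4 GPa


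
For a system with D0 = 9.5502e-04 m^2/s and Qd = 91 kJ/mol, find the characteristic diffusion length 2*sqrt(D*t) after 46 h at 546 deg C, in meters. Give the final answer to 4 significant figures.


Step 1: D = D0 * exp(-Qd/(R*T))
T = 819.15 K
D = 9.5502e-04 * exp(-91e3 / (8.314 * 819.15)) = 1.5032e-09 m^2/s
Step 2: L = 2*sqrt(D*t)
t = 46 h = 165600 s
L = 2*sqrt(1.5032e-09 * 165600) = 0.03156 m


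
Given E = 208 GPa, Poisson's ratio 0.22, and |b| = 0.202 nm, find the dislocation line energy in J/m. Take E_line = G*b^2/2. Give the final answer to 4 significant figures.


Step 1: G = E / (2*(1+nu))
G = 208 / (2*(1+0.22)) = 85.2459 GPa = 8.52459e+10 Pa
Step 2: E_line = G*b^2/2
b = 0.202 nm = 2.02e-10 m
E_line = 0.5 * 8.52459e+10 * (2.02e-10)^2 = 1.739e-09 J/m


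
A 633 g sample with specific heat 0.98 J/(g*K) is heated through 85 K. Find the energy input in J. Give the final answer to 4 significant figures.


Q = m * cp * dT
Q = 633 * 0.98 * 85
Q = 52730 J


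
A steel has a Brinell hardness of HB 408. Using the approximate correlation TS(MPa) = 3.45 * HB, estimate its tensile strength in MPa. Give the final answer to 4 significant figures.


TS (MPa) = 3.45 * HB
TS = 3.45 * 408
TS = 1408 MPa


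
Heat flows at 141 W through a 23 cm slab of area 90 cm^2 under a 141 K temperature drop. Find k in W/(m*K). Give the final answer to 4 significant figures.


k = Q*L / (A*dT)
L = 0.23 m, A = 9e-03 m^2
k = 141 * 0.23 / (9e-03 * 141)
k = 25.56 W/(m*K)


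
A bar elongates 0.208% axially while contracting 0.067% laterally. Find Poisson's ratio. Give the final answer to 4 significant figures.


nu = -epsilon_lat / epsilon_axial
Lateral strain is contraction (negative), so using magnitudes:
nu = 0.067 / 0.208
nu = 0.3221


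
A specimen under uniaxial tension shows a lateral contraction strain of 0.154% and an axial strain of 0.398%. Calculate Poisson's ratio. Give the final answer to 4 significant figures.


nu = -epsilon_lat / epsilon_axial
Lateral strain is contraction (negative), so using magnitudes:
nu = 0.154 / 0.398
nu = 0.3869


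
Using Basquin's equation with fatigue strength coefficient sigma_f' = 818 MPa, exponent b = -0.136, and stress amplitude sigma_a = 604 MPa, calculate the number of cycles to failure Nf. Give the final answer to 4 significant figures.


sigma_a = sigma_f' * (2*Nf)^b
2*Nf = (sigma_a / sigma_f')^(1/b)
2*Nf = (604 / 818)^(1/-0.136)
2*Nf = 9.30042
Nf = 4.65 cycles


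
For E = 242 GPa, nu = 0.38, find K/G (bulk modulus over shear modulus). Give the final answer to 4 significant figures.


G = E / (2*(1+nu))
G = 242 / (2*(1+0.38)) = 87.6812 GPa
K = E / (3*(1-2*nu))
K = 242 / (3*(1-2*0.38)) = 336.111 GPa
K/G = 336.111 / 87.6812 = 3.833


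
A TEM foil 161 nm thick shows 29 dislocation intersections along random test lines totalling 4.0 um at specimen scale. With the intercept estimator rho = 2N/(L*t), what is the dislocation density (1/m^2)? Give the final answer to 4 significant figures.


rho = 2N / (L * t)
L = 4.0 um = 4e-06 m, t = 161 nm = 1.61e-07 m
rho = 2 * 29 / (4e-06 * 1.61e-07)
rho = 9.006e+13 1/m^2


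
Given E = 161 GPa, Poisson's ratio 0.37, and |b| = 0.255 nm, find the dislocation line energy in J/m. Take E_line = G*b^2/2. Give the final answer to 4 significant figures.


Step 1: G = E / (2*(1+nu))
G = 161 / (2*(1+0.37)) = 58.7591 GPa = 5.87591e+10 Pa
Step 2: E_line = G*b^2/2
b = 0.255 nm = 2.55e-10 m
E_line = 0.5 * 5.87591e+10 * (2.55e-10)^2 = 1.91e-09 J/m


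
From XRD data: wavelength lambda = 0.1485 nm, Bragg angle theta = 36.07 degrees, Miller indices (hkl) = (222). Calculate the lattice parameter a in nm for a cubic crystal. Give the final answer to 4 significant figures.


d = lambda / (2*sin(theta))
d = 0.1485 / (2*sin(36.07 deg))
d = 0.12611 nm
a = d * sqrt(h^2+k^2+l^2) = 0.12611 * sqrt(12)
a = 0.4369 nm


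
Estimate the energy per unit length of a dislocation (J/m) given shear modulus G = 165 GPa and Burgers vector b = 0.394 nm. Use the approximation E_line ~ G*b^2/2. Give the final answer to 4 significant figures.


E = G*b^2/2
b = 0.394 nm = 3.94e-10 m
G = 165 GPa = 1.65e+11 Pa
E = 0.5 * 1.65e+11 * (3.94e-10)^2
E = 1.281e-08 J/m


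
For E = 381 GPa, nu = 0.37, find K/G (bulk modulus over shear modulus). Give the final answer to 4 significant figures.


G = E / (2*(1+nu))
G = 381 / (2*(1+0.37)) = 139.051 GPa
K = E / (3*(1-2*nu))
K = 381 / (3*(1-2*0.37)) = 488.462 GPa
K/G = 488.462 / 139.051 = 3.513


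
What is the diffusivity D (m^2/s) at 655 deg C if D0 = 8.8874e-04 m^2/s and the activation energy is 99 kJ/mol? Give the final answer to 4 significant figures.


D = D0 * exp(-Qd / (R*T))
T = 928.15 K
D = 8.8874e-04 * exp(-99e3 / (8.314 * 928.15))
D = 2.382e-09 m^2/s


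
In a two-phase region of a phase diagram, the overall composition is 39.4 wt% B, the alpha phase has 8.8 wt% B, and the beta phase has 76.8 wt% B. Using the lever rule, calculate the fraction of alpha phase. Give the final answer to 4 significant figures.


f_alpha = (C_beta - C0) / (C_beta - C_alpha)
f_alpha = (76.8 - 39.4) / (76.8 - 8.8)
f_alpha = 0.55


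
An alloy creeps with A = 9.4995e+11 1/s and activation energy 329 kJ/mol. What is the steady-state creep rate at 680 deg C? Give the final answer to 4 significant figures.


rate = A * exp(-Q / (R*T))
T = 680 + 273.15 = 953.15 K
rate = 9.4995e+11 * exp(-329e3 / (8.314 * 953.15))
rate = 8.854e-07 1/s


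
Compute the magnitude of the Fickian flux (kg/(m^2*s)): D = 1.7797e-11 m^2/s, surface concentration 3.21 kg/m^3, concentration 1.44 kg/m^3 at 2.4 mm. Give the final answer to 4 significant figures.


J = -D * (dC/dx) = D * (C1 - C2) / dx
J = 1.7797e-11 * (3.21 - 1.44) / 2.4e-03
J = 1.313e-08 kg/(m^2*s)


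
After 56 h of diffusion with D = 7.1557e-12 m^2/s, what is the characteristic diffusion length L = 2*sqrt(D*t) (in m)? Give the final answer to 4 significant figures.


t = 56 hr = 201600 s
Diffusion length = 2*sqrt(D*t)
= 2*sqrt(7.1557e-12 * 201600)
= 2.402e-03 m


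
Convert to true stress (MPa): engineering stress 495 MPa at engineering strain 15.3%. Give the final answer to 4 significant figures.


sigma_true = sigma_eng * (1 + epsilon_eng)
sigma_true = 495 * (1 + 0.153)
sigma_true = 570.7 MPa


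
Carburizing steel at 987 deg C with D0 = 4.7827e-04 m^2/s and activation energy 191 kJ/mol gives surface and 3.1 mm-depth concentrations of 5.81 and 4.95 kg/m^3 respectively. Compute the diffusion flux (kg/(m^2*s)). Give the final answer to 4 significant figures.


Step 1: D = D0 * exp(-Qd/(R*T))
T = 987 + 273.15 = 1260.15 K
D = 4.7827e-04 * exp(-191e3 / (8.314 * 1260.15)) = 5.78391e-12 m^2/s
Step 2: J = D * (C1 - C2) / dx
J = 5.78391e-12 * (5.81 - 4.95) / 3.1e-03
J = 1.605e-09 kg/(m^2*s)


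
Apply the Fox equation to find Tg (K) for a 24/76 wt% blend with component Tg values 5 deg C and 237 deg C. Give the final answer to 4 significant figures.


1/Tg = w1/Tg1 + w2/Tg2 (in Kelvin)
Tg1 = 278.15 K, Tg2 = 510.15 K
1/Tg = 0.24/278.15 + 0.76/510.15
Tg = 425.1 K


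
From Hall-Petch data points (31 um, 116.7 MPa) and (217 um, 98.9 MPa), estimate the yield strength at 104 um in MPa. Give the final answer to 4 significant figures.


sigma_y = sigma0 + k / sqrt(d)
1/sqrt(d1) = 1/sqrt(3.1e-05) = 179.605;  1/sqrt(d2) = 67.8844
k = (sigma1 - sigma2) / (1/sqrt(d1) - 1/sqrt(d2)) = (116.7 - 98.9) / (179.605 - 67.8844) = 0.159326 MPa*m^0.5
sigma0 = sigma1 - k/sqrt(d1) = 116.7 - 0.159326*179.605 = 88.0843 MPa
sigma_y(d3) = 88.0843 + 0.159326 / sqrt(1.04e-04) = 103.7 MPa


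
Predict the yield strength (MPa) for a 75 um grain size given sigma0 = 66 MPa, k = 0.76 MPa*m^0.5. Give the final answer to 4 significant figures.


sigma_y = sigma0 + k / sqrt(d)
d = 75 um = 7.5e-05 m
sigma_y = 66 + 0.76 / sqrt(7.5e-05)
sigma_y = 153.8 MPa


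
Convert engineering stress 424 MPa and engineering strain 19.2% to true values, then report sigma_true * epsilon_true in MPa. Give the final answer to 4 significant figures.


sigma_true = sigma_eng * (1 + epsilon_eng)
sigma_true = 424 * (1 + 0.192) = 505.408 MPa
epsilon_true = ln(1 + epsilon_eng)
epsilon_true = ln(1 + 0.192) = 0.175633
sigma_true * epsilon_true = 505.408 * 0.175633 = 88.77 MPa


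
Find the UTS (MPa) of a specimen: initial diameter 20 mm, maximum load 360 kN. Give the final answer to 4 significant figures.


A0 = pi*(d/2)^2 = pi*(20/2)^2 = 314.159 mm^2
UTS = F_max / A0 = 360*1000 / 314.159
UTS = 1146 MPa


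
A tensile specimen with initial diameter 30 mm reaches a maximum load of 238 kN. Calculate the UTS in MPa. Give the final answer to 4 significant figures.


A0 = pi*(d/2)^2 = pi*(30/2)^2 = 706.858 mm^2
UTS = F_max / A0 = 238*1000 / 706.858
UTS = 336.7 MPa


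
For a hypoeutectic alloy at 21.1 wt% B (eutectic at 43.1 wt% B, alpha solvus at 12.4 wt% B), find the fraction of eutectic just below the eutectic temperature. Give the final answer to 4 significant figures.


f_primary = (C_e - C0) / (C_e - C_alpha_max)
f_primary = (43.1 - 21.1) / (43.1 - 12.4)
f_primary = 0.716612
f_eutectic = 1 - 0.716612 = 0.2834


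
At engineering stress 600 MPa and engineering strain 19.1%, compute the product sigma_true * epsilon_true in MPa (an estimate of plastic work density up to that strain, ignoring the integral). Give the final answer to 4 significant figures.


sigma_true = sigma_eng * (1 + epsilon_eng)
sigma_true = 600 * (1 + 0.191) = 714.6 MPa
epsilon_true = ln(1 + epsilon_eng)
epsilon_true = ln(1 + 0.191) = 0.174793
sigma_true * epsilon_true = 714.6 * 0.174793 = 124.9 MPa


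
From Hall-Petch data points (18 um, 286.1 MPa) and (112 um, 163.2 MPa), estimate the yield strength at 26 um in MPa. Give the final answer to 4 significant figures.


sigma_y = sigma0 + k / sqrt(d)
1/sqrt(d1) = 1/sqrt(1.8e-05) = 235.702;  1/sqrt(d2) = 94.4911
k = (sigma1 - sigma2) / (1/sqrt(d1) - 1/sqrt(d2)) = (286.1 - 163.2) / (235.702 - 94.4911) = 0.870328 MPa*m^0.5
sigma0 = sigma1 - k/sqrt(d1) = 286.1 - 0.870328*235.702 = 80.9617 MPa
sigma_y(d3) = 80.9617 + 0.870328 / sqrt(2.6e-05) = 251.6 MPa


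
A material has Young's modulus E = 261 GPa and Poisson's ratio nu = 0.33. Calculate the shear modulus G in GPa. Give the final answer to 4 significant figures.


G = E / (2*(1+nu))
G = 261 / (2*(1+0.33))
G = 98.12 GPa


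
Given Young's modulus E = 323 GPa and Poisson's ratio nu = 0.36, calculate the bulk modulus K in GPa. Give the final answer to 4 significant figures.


K = E / (3*(1-2*nu))
K = 323 / (3*(1-2*0.36))
K = 384.5 GPa


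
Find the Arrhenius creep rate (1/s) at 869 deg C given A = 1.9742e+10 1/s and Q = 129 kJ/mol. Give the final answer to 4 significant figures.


rate = A * exp(-Q / (R*T))
T = 869 + 273.15 = 1142.15 K
rate = 1.9742e+10 * exp(-129e3 / (8.314 * 1142.15))
rate = 24860 1/s


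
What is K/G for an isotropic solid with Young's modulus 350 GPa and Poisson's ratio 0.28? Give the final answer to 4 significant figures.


G = E / (2*(1+nu))
G = 350 / (2*(1+0.28)) = 136.719 GPa
K = E / (3*(1-2*nu))
K = 350 / (3*(1-2*0.28)) = 265.152 GPa
K/G = 265.152 / 136.719 = 1.939


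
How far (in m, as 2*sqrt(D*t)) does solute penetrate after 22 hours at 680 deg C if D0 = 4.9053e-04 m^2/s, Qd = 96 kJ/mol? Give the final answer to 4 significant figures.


Step 1: D = D0 * exp(-Qd/(R*T))
T = 953.15 K
D = 4.9053e-04 * exp(-96e3 / (8.314 * 953.15)) = 2.68827e-09 m^2/s
Step 2: L = 2*sqrt(D*t)
t = 22 h = 79200 s
L = 2*sqrt(2.68827e-09 * 79200) = 0.02918 m


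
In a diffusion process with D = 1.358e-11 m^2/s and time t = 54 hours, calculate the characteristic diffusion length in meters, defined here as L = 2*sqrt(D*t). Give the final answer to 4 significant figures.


t = 54 hr = 194400 s
Diffusion length = 2*sqrt(D*t)
= 2*sqrt(1.358e-11 * 194400)
= 3.25e-03 m


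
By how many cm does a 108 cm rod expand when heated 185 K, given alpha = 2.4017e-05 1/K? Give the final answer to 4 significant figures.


dL = L0 * alpha * dT
dL = 108 * 2.4017e-05 * 185
dL = 0.4799 cm


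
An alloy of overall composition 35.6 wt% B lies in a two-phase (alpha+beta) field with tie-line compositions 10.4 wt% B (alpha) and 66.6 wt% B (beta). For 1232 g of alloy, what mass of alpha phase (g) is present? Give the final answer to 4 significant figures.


f_alpha = (C_beta - C0) / (C_beta - C_alpha)
f_alpha = (66.6 - 35.6) / (66.6 - 10.4) = 0.551601
m_alpha = f_alpha * m_total = 0.551601 * 1232 = 679.6 g


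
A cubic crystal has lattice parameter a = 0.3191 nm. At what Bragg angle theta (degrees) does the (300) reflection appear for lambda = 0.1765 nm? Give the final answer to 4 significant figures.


d = a / sqrt(h^2+k^2+l^2)
d = 0.3191 / sqrt(9) = 0.106367 nm
lambda = 2*d*sin(theta)  =>  sin(theta) = lambda / (2*d)
sin(theta) = 0.1765 / (2 * 0.106367) = 0.829677
theta = 56.07 deg


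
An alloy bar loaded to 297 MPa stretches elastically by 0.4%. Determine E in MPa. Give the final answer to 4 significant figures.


E = sigma / epsilon
epsilon = 0.4% = 4e-03
E = 297 / 4e-03
E = 74250 MPa


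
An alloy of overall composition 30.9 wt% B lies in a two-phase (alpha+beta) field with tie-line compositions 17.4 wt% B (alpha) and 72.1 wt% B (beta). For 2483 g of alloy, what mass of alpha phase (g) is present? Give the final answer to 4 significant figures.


f_alpha = (C_beta - C0) / (C_beta - C_alpha)
f_alpha = (72.1 - 30.9) / (72.1 - 17.4) = 0.753199
m_alpha = f_alpha * m_total = 0.753199 * 2483 = 1870 g


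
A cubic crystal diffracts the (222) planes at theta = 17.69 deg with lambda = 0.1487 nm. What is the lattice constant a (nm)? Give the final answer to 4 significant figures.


d = lambda / (2*sin(theta))
d = 0.1487 / (2*sin(17.69 deg))
d = 0.24468 nm
a = d * sqrt(h^2+k^2+l^2) = 0.24468 * sqrt(12)
a = 0.8476 nm


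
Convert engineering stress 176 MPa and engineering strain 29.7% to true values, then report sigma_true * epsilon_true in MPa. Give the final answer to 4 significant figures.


sigma_true = sigma_eng * (1 + epsilon_eng)
sigma_true = 176 * (1 + 0.297) = 228.272 MPa
epsilon_true = ln(1 + epsilon_eng)
epsilon_true = ln(1 + 0.297) = 0.260054
sigma_true * epsilon_true = 228.272 * 0.260054 = 59.36 MPa


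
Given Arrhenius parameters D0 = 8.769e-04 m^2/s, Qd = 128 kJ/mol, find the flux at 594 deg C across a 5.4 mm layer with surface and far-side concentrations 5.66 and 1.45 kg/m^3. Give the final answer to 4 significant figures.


Step 1: D = D0 * exp(-Qd/(R*T))
T = 594 + 273.15 = 867.15 K
D = 8.769e-04 * exp(-128e3 / (8.314 * 867.15)) = 1.70733e-11 m^2/s
Step 2: J = D * (C1 - C2) / dx
J = 1.70733e-11 * (5.66 - 1.45) / 5.4e-03
J = 1.331e-08 kg/(m^2*s)


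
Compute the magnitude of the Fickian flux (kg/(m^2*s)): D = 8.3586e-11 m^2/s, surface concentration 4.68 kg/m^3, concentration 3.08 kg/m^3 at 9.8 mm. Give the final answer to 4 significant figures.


J = -D * (dC/dx) = D * (C1 - C2) / dx
J = 8.3586e-11 * (4.68 - 3.08) / 9.8e-03
J = 1.365e-08 kg/(m^2*s)


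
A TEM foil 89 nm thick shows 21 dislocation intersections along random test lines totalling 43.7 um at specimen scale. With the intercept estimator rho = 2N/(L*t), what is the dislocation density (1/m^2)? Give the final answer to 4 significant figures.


rho = 2N / (L * t)
L = 43.7 um = 4.37e-05 m, t = 89 nm = 8.9e-08 m
rho = 2 * 21 / (4.37e-05 * 8.9e-08)
rho = 1.08e+13 1/m^2


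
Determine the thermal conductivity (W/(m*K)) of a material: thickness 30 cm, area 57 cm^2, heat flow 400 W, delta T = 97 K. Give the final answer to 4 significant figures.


k = Q*L / (A*dT)
L = 0.3 m, A = 5.7e-03 m^2
k = 400 * 0.3 / (5.7e-03 * 97)
k = 217 W/(m*K)


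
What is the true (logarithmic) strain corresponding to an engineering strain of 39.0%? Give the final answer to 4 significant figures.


epsilon_true = ln(1 + epsilon_eng)
epsilon_true = ln(1 + 0.39)
epsilon_true = 0.3293


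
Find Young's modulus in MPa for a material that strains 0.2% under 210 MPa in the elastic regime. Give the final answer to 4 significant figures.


E = sigma / epsilon
epsilon = 0.2% = 2e-03
E = 210 / 2e-03
E = 105000 MPa


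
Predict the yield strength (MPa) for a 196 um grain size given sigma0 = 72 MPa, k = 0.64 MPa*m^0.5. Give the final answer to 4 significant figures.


sigma_y = sigma0 + k / sqrt(d)
d = 196 um = 1.96e-04 m
sigma_y = 72 + 0.64 / sqrt(1.96e-04)
sigma_y = 117.7 MPa


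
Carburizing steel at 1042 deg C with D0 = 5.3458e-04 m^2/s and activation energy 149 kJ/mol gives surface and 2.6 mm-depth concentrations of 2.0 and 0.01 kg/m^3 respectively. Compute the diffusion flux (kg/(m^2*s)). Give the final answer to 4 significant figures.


Step 1: D = D0 * exp(-Qd/(R*T))
T = 1042 + 273.15 = 1315.15 K
D = 5.3458e-04 * exp(-149e3 / (8.314 * 1315.15)) = 6.45464e-10 m^2/s
Step 2: J = D * (C1 - C2) / dx
J = 6.45464e-10 * (2.0 - 0.01) / 2.6e-03
J = 4.94e-07 kg/(m^2*s)


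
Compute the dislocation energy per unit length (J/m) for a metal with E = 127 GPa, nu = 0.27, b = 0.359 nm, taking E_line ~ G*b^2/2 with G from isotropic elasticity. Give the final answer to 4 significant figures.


Step 1: G = E / (2*(1+nu))
G = 127 / (2*(1+0.27)) = 50 GPa = 5e+10 Pa
Step 2: E_line = G*b^2/2
b = 0.359 nm = 3.59e-10 m
E_line = 0.5 * 5e+10 * (3.59e-10)^2 = 3.222e-09 J/m


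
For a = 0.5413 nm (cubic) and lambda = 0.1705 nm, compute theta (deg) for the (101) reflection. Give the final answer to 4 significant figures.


d = a / sqrt(h^2+k^2+l^2)
d = 0.5413 / sqrt(2) = 0.382757 nm
lambda = 2*d*sin(theta)  =>  sin(theta) = lambda / (2*d)
sin(theta) = 0.1705 / (2 * 0.382757) = 0.222726
theta = 12.87 deg


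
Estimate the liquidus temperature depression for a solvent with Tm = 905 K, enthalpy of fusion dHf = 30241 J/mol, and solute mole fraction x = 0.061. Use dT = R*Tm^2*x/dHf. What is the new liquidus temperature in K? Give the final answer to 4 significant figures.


dT = R*Tm^2*x / dHf
dT = 8.314 * 905^2 * 0.061 / 30241
dT = 13.7354 K
T_new = 905 - 13.7354 = 891.3 K


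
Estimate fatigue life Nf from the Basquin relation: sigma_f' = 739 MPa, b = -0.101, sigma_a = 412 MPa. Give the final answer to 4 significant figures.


sigma_a = sigma_f' * (2*Nf)^b
2*Nf = (sigma_a / sigma_f')^(1/b)
2*Nf = (412 / 739)^(1/-0.101)
2*Nf = 325.348
Nf = 162.7 cycles


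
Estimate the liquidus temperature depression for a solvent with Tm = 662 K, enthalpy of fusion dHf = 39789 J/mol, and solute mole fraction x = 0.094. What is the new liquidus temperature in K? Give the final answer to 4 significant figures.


dT = R*Tm^2*x / dHf
dT = 8.314 * 662^2 * 0.094 / 39789
dT = 8.60777 K
T_new = 662 - 8.60777 = 653.4 K


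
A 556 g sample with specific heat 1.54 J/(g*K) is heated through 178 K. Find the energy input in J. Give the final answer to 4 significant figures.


Q = m * cp * dT
Q = 556 * 1.54 * 178
Q = 152400 J


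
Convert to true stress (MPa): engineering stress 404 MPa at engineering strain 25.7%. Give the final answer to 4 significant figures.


sigma_true = sigma_eng * (1 + epsilon_eng)
sigma_true = 404 * (1 + 0.257)
sigma_true = 507.8 MPa


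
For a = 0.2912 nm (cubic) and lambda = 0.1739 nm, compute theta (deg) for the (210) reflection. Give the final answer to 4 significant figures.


d = a / sqrt(h^2+k^2+l^2)
d = 0.2912 / sqrt(5) = 0.130229 nm
lambda = 2*d*sin(theta)  =>  sin(theta) = lambda / (2*d)
sin(theta) = 0.1739 / (2 * 0.130229) = 0.667672
theta = 41.89 deg


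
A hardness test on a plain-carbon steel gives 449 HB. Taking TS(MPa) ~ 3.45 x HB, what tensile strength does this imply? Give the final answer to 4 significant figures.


TS (MPa) = 3.45 * HB
TS = 3.45 * 449
TS = 1549 MPa


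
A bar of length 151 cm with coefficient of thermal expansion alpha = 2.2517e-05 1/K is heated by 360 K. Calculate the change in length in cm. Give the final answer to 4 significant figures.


dL = L0 * alpha * dT
dL = 151 * 2.2517e-05 * 360
dL = 1.224 cm


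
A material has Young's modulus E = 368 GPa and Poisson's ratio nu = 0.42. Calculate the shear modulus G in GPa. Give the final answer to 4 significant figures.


G = E / (2*(1+nu))
G = 368 / (2*(1+0.42))
G = 129.6 GPa


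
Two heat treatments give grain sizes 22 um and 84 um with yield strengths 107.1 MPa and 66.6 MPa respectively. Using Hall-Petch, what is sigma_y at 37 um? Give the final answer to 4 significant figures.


sigma_y = sigma0 + k / sqrt(d)
1/sqrt(d1) = 1/sqrt(2.2e-05) = 213.201;  1/sqrt(d2) = 109.109
k = (sigma1 - sigma2) / (1/sqrt(d1) - 1/sqrt(d2)) = (107.1 - 66.6) / (213.201 - 109.109) = 0.38908 MPa*m^0.5
sigma0 = sigma1 - k/sqrt(d1) = 107.1 - 0.38908*213.201 = 24.1479 MPa
sigma_y(d3) = 24.1479 + 0.38908 / sqrt(3.7e-05) = 88.11 MPa


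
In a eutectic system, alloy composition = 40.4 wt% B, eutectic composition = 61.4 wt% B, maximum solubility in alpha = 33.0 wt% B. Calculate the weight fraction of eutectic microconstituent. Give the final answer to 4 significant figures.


f_primary = (C_e - C0) / (C_e - C_alpha_max)
f_primary = (61.4 - 40.4) / (61.4 - 33.0)
f_primary = 0.739437
f_eutectic = 1 - 0.739437 = 0.2606


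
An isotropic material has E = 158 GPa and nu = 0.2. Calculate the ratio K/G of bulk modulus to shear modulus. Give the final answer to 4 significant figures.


G = E / (2*(1+nu))
G = 158 / (2*(1+0.2)) = 65.8333 GPa
K = E / (3*(1-2*nu))
K = 158 / (3*(1-2*0.2)) = 87.7778 GPa
K/G = 87.7778 / 65.8333 = 1.333


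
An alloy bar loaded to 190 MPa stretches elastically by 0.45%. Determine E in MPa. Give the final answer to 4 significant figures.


E = sigma / epsilon
epsilon = 0.45% = 4.5e-03
E = 190 / 4.5e-03
E = 42220 MPa


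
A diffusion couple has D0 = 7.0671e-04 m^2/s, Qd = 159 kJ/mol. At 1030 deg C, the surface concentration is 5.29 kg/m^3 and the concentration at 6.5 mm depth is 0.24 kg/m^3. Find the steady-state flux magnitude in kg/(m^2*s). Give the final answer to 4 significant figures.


Step 1: D = D0 * exp(-Qd/(R*T))
T = 1030 + 273.15 = 1303.15 K
D = 7.0671e-04 * exp(-159e3 / (8.314 * 1303.15)) = 2.99058e-10 m^2/s
Step 2: J = D * (C1 - C2) / dx
J = 2.99058e-10 * (5.29 - 0.24) / 6.5e-03
J = 2.323e-07 kg/(m^2*s)


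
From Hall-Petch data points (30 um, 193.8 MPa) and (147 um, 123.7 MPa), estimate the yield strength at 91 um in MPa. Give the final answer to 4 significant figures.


sigma_y = sigma0 + k / sqrt(d)
1/sqrt(d1) = 1/sqrt(3e-05) = 182.574;  1/sqrt(d2) = 82.4786
k = (sigma1 - sigma2) / (1/sqrt(d1) - 1/sqrt(d2)) = (193.8 - 123.7) / (182.574 - 82.4786) = 0.700331 MPa*m^0.5
sigma0 = sigma1 - k/sqrt(d1) = 193.8 - 0.700331*182.574 = 65.9377 MPa
sigma_y(d3) = 65.9377 + 0.700331 / sqrt(9.1e-05) = 139.4 MPa


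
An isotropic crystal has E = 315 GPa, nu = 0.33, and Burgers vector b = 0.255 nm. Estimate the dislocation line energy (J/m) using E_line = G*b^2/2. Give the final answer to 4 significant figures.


Step 1: G = E / (2*(1+nu))
G = 315 / (2*(1+0.33)) = 118.421 GPa = 1.18421e+11 Pa
Step 2: E_line = G*b^2/2
b = 0.255 nm = 2.55e-10 m
E_line = 0.5 * 1.18421e+11 * (2.55e-10)^2 = 3.85e-09 J/m


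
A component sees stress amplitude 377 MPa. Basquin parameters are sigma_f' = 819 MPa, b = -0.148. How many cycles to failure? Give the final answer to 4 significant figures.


sigma_a = sigma_f' * (2*Nf)^b
2*Nf = (sigma_a / sigma_f')^(1/b)
2*Nf = (377 / 819)^(1/-0.148)
2*Nf = 189.077
Nf = 94.54 cycles


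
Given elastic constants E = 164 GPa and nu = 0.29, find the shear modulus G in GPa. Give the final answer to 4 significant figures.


G = E / (2*(1+nu))
G = 164 / (2*(1+0.29))
G = 63.57 GPa


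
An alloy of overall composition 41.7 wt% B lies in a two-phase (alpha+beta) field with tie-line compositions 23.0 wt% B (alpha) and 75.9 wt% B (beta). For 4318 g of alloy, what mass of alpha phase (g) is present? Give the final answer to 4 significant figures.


f_alpha = (C_beta - C0) / (C_beta - C_alpha)
f_alpha = (75.9 - 41.7) / (75.9 - 23.0) = 0.646503
m_alpha = f_alpha * m_total = 0.646503 * 4318 = 2792 g


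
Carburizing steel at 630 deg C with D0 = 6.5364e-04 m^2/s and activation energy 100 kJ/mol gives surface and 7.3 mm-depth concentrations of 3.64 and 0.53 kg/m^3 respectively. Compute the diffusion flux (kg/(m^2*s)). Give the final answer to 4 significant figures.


Step 1: D = D0 * exp(-Qd/(R*T))
T = 630 + 273.15 = 903.15 K
D = 6.5364e-04 * exp(-100e3 / (8.314 * 903.15)) = 1.07528e-09 m^2/s
Step 2: J = D * (C1 - C2) / dx
J = 1.07528e-09 * (3.64 - 0.53) / 7.3e-03
J = 4.581e-07 kg/(m^2*s)


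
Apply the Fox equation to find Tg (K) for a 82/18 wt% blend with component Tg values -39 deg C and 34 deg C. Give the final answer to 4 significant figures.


1/Tg = w1/Tg1 + w2/Tg2 (in Kelvin)
Tg1 = 234.15 K, Tg2 = 307.15 K
1/Tg = 0.82/234.15 + 0.18/307.15
Tg = 244.6 K


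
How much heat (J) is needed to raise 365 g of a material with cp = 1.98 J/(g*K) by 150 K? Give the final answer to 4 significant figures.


Q = m * cp * dT
Q = 365 * 1.98 * 150
Q = 108400 J


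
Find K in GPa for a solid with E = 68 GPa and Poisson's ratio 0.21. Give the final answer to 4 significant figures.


K = E / (3*(1-2*nu))
K = 68 / (3*(1-2*0.21))
K = 39.08 GPa


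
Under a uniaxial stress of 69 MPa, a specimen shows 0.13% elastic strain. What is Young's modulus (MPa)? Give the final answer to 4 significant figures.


E = sigma / epsilon
epsilon = 0.13% = 1.3e-03
E = 69 / 1.3e-03
E = 53080 MPa


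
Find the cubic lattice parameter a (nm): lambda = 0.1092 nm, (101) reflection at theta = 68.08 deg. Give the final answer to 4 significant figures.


d = lambda / (2*sin(theta))
d = 0.1092 / (2*sin(68.08 deg))
d = 0.0588549 nm
a = d * sqrt(h^2+k^2+l^2) = 0.0588549 * sqrt(2)
a = 0.08323 nm


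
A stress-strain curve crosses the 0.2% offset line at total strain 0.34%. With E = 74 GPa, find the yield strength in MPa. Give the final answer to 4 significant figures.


Offset strain = 0.002
Elastic strain at yield = total_strain - offset = 3.4e-03 - 0.002 = 1.4e-03
sigma_y = E * elastic_strain = 74000 * 1.4e-03
sigma_y = 103.6 MPa


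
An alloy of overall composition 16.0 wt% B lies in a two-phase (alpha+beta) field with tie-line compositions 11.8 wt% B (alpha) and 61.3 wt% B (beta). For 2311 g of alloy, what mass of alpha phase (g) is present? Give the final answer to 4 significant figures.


f_alpha = (C_beta - C0) / (C_beta - C_alpha)
f_alpha = (61.3 - 16.0) / (61.3 - 11.8) = 0.915152
m_alpha = f_alpha * m_total = 0.915152 * 2311 = 2115 g


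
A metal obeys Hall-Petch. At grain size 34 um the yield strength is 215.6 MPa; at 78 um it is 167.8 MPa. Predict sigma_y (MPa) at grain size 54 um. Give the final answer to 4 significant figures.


sigma_y = sigma0 + k / sqrt(d)
1/sqrt(d1) = 1/sqrt(3.4e-05) = 171.499;  1/sqrt(d2) = 113.228
k = (sigma1 - sigma2) / (1/sqrt(d1) - 1/sqrt(d2)) = (215.6 - 167.8) / (171.499 - 113.228) = 0.820307 MPa*m^0.5
sigma0 = sigma1 - k/sqrt(d1) = 215.6 - 0.820307*171.499 = 74.9185 MPa
sigma_y(d3) = 74.9185 + 0.820307 / sqrt(5.4e-05) = 186.5 MPa


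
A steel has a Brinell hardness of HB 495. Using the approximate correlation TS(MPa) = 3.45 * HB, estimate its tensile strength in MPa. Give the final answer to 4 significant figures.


TS (MPa) = 3.45 * HB
TS = 3.45 * 495
TS = 1708 MPa


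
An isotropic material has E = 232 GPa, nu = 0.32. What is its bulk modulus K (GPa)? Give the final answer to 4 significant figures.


K = E / (3*(1-2*nu))
K = 232 / (3*(1-2*0.32))
K = 214.8 GPa


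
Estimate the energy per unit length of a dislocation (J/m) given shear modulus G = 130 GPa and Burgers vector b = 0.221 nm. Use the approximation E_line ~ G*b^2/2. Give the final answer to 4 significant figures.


E = G*b^2/2
b = 0.221 nm = 2.21e-10 m
G = 130 GPa = 1.3e+11 Pa
E = 0.5 * 1.3e+11 * (2.21e-10)^2
E = 3.175e-09 J/m


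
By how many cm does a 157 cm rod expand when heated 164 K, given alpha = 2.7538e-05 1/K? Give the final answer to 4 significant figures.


dL = L0 * alpha * dT
dL = 157 * 2.7538e-05 * 164
dL = 0.709 cm


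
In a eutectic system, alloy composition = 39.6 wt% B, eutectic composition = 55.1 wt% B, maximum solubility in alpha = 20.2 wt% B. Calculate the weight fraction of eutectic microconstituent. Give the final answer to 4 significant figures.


f_primary = (C_e - C0) / (C_e - C_alpha_max)
f_primary = (55.1 - 39.6) / (55.1 - 20.2)
f_primary = 0.444126
f_eutectic = 1 - 0.444126 = 0.5559


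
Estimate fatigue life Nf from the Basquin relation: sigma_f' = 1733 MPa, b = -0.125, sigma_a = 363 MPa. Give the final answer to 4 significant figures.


sigma_a = sigma_f' * (2*Nf)^b
2*Nf = (sigma_a / sigma_f')^(1/b)
2*Nf = (363 / 1733)^(1/-0.125)
2*Nf = 269858
Nf = 134900 cycles


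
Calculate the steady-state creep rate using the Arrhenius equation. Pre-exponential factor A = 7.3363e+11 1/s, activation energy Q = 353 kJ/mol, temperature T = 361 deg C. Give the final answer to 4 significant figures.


rate = A * exp(-Q / (R*T))
T = 361 + 273.15 = 634.15 K
rate = 7.3363e+11 * exp(-353e3 / (8.314 * 634.15))
rate = 6.137e-18 1/s


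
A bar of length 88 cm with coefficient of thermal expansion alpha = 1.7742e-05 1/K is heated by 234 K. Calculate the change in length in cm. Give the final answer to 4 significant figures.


dL = L0 * alpha * dT
dL = 88 * 1.7742e-05 * 234
dL = 0.3653 cm


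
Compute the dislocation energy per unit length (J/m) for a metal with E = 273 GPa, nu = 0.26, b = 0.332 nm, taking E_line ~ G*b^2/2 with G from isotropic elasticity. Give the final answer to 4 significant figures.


Step 1: G = E / (2*(1+nu))
G = 273 / (2*(1+0.26)) = 108.333 GPa = 1.08333e+11 Pa
Step 2: E_line = G*b^2/2
b = 0.332 nm = 3.32e-10 m
E_line = 0.5 * 1.08333e+11 * (3.32e-10)^2 = 5.97e-09 J/m


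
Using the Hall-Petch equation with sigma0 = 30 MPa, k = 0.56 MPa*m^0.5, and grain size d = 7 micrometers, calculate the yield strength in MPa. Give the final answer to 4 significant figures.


sigma_y = sigma0 + k / sqrt(d)
d = 7 um = 7e-06 m
sigma_y = 30 + 0.56 / sqrt(7e-06)
sigma_y = 241.7 MPa


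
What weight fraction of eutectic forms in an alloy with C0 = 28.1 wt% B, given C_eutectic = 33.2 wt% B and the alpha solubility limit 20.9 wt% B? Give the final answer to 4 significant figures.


f_primary = (C_e - C0) / (C_e - C_alpha_max)
f_primary = (33.2 - 28.1) / (33.2 - 20.9)
f_primary = 0.414634
f_eutectic = 1 - 0.414634 = 0.5854


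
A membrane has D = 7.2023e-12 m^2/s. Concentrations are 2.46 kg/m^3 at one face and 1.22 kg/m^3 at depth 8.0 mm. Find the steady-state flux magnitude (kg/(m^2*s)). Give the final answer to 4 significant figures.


J = -D * (dC/dx) = D * (C1 - C2) / dx
J = 7.2023e-12 * (2.46 - 1.22) / 8e-03
J = 1.116e-09 kg/(m^2*s)


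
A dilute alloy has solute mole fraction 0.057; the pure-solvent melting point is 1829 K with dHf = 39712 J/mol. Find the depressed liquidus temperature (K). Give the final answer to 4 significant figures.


dT = R*Tm^2*x / dHf
dT = 8.314 * 1829^2 * 0.057 / 39712
dT = 39.92 K
T_new = 1829 - 39.92 = 1789 K


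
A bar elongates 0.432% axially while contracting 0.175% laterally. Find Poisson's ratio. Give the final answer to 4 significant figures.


nu = -epsilon_lat / epsilon_axial
Lateral strain is contraction (negative), so using magnitudes:
nu = 0.175 / 0.432
nu = 0.4051


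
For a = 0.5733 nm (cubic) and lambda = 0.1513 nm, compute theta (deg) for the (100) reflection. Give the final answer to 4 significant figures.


d = a / sqrt(h^2+k^2+l^2)
d = 0.5733 / sqrt(1) = 0.5733 nm
lambda = 2*d*sin(theta)  =>  sin(theta) = lambda / (2*d)
sin(theta) = 0.1513 / (2 * 0.5733) = 0.131955
theta = 7.583 deg


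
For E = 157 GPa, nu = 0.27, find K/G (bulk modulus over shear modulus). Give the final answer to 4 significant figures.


G = E / (2*(1+nu))
G = 157 / (2*(1+0.27)) = 61.811 GPa
K = E / (3*(1-2*nu))
K = 157 / (3*(1-2*0.27)) = 113.768 GPa
K/G = 113.768 / 61.811 = 1.841


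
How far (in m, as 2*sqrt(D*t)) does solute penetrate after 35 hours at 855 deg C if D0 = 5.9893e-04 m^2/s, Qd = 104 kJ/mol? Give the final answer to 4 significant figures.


Step 1: D = D0 * exp(-Qd/(R*T))
T = 1128.15 K
D = 5.9893e-04 * exp(-104e3 / (8.314 * 1128.15)) = 9.15973e-09 m^2/s
Step 2: L = 2*sqrt(D*t)
t = 35 h = 126000 s
L = 2*sqrt(9.15973e-09 * 126000) = 0.06794 m


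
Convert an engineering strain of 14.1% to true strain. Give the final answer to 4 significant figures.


epsilon_true = ln(1 + epsilon_eng)
epsilon_true = ln(1 + 0.141)
epsilon_true = 0.1319


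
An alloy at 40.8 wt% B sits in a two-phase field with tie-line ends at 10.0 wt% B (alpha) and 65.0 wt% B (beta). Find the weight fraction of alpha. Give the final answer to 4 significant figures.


f_alpha = (C_beta - C0) / (C_beta - C_alpha)
f_alpha = (65.0 - 40.8) / (65.0 - 10.0)
f_alpha = 0.44


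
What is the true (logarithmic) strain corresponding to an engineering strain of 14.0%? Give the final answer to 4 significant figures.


epsilon_true = ln(1 + epsilon_eng)
epsilon_true = ln(1 + 0.14)
epsilon_true = 0.131


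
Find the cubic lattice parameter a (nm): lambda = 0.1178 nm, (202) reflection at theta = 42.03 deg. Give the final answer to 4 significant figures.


d = lambda / (2*sin(theta))
d = 0.1178 / (2*sin(42.03 deg))
d = 0.0879735 nm
a = d * sqrt(h^2+k^2+l^2) = 0.0879735 * sqrt(8)
a = 0.2488 nm


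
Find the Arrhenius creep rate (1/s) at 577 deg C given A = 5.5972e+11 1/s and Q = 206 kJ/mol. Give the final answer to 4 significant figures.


rate = A * exp(-Q / (R*T))
T = 577 + 273.15 = 850.15 K
rate = 5.5972e+11 * exp(-206e3 / (8.314 * 850.15))
rate = 0.1232 1/s


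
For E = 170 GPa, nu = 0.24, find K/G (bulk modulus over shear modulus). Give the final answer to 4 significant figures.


G = E / (2*(1+nu))
G = 170 / (2*(1+0.24)) = 68.5484 GPa
K = E / (3*(1-2*nu))
K = 170 / (3*(1-2*0.24)) = 108.974 GPa
K/G = 108.974 / 68.5484 = 1.59


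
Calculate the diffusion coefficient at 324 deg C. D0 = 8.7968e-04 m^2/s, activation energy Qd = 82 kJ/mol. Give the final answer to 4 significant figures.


D = D0 * exp(-Qd / (R*T))
T = 597.15 K
D = 8.7968e-04 * exp(-82e3 / (8.314 * 597.15))
D = 5.906e-11 m^2/s


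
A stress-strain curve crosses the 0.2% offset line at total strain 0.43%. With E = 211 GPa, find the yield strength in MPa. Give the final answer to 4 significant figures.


Offset strain = 0.002
Elastic strain at yield = total_strain - offset = 4.3e-03 - 0.002 = 2.3e-03
sigma_y = E * elastic_strain = 211000 * 2.3e-03
sigma_y = 485.3 MPa


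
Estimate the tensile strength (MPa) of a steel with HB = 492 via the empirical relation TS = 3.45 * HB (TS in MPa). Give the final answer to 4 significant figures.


TS (MPa) = 3.45 * HB
TS = 3.45 * 492
TS = 1697 MPa


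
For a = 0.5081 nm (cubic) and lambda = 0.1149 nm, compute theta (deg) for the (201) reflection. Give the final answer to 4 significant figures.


d = a / sqrt(h^2+k^2+l^2)
d = 0.5081 / sqrt(5) = 0.227229 nm
lambda = 2*d*sin(theta)  =>  sin(theta) = lambda / (2*d)
sin(theta) = 0.1149 / (2 * 0.227229) = 0.252828
theta = 14.64 deg


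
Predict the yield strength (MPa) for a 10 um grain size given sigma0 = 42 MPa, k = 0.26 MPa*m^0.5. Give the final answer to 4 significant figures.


sigma_y = sigma0 + k / sqrt(d)
d = 10 um = 1e-05 m
sigma_y = 42 + 0.26 / sqrt(1e-05)
sigma_y = 124.2 MPa
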